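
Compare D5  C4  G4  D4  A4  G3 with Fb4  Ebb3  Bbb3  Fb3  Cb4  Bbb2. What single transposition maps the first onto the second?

down an augmented sixth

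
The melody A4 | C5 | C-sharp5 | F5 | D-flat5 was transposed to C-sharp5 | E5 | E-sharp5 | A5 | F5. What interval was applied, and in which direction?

up a major third

Take the first pair: A4 → C#5. A to C spans 3 letter names, so the interval is some kind of third.
A4 to C#5 is 4 semitones, which makes it a major third; the second version is higher, so the direction is up.
Checking another pair — Db5 → F5 — gives the same interval.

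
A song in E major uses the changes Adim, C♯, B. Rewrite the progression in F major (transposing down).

E major down to F major is a major seventh; each chord root moves by that interval while the quality stays the same.
Adim: root A down a major seventh → Bb, giving Bbdim.
C♯: root C♯ down a major seventh → D, giving D.
B: root B down a major seventh → C, giving C.

Bbdim D C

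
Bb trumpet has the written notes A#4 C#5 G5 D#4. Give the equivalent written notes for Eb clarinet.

First find concert pitch: the Bb trumpet sounds a major second below written, so A#4 C#5 G5 D#4 sounds G#4 B4 F5 C#4.
Then write for Eb clarinet: it sounds a minor third above written, so the part must be a minor third below concert.
G#4 → E#4
B4 → G#4
F5 → D5
C#4 → A#3

E#4 G#4 D5 A#3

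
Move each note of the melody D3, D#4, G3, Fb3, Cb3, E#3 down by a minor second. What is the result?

C#3 C##4 F#3 Eb3 Bb2 D##3

D3: a second down reaches C, and 1 semitone makes it C#3.
D#4: a second down reaches C, and 1 semitone makes it C##4.
G3: a second down reaches F, and 1 semitone makes it F#3.
A minor second down from Fb3 gives Eb3.
Cb3: a second down reaches B, and 1 semitone makes it Bb2.
E#3 down a minor second is D##3.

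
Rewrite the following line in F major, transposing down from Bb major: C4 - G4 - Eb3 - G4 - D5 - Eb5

G3 D4 Bb2 D4 A4 Bb4

From Bb down to F is a perfect fourth; apply that to each pitch.
C4 -> G3
G4 -> D4
Eb3 -> Bb2
G4 -> D4
D5 -> A4
Eb5 -> Bb4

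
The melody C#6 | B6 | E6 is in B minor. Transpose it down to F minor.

G5 F6 Bb5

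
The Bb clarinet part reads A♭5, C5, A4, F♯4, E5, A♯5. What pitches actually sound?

Gb5 Bb4 G4 E4 D5 G#5

The Bb clarinet sounds a major second below written, so transpose each written note down a major second.
Ab5 gives Gb5
C5 gives Bb4
A4 gives G4
F#4 gives E4
E5 gives D5
A#5 gives G#5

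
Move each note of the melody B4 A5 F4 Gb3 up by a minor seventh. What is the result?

B4 gives A5
A5 gives G6
F4 gives Eb5
Gb3 gives Fb4

A5 G6 Eb5 Fb4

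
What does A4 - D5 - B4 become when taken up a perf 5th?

A4 gives E5
D5 gives A5
B4 gives F#5

E5 A5 F#5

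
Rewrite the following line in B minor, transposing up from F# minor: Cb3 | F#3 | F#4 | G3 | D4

Fb3 B3 B4 C4 G4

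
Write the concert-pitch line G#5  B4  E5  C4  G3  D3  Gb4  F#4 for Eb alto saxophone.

E#6 G#5 C#6 A4 E4 B3 Eb5 D#5

The Eb alto saxophone sounds a major sixth below written, so the written part must be a major sixth above concert — transpose each note up.
G#5 → E#6
B4 → G#5
E5 → C#6
C4 → A4
G3 → E4
D3 → B3
Gb4 → Eb5
F#4 → D#5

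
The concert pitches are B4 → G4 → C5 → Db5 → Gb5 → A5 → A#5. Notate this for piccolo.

Written C4 sounds as C5 on the piccolo, so concert pitches are written a perfect octave down.
B4 to B3
G4 to G3
C5 to C4
Db5 to Db4
Gb5 to Gb4
A5 to A4
A#5 to A#4

B3 G3 C4 Db4 Gb4 A4 A#4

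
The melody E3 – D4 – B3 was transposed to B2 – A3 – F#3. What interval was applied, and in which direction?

down a perfect fourth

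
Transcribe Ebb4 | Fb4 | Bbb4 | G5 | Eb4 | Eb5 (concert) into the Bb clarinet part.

Fb4 Gb4 Cb5 A5 F4 F5

The Bb clarinet sounds a major second below written, so the written part must be a major second above concert — transpose each note up.
Ebb4 to Fb4
Fb4 to Gb4
Bbb4 to Cb5
G5 to A5
Eb4 to F4
Eb5 to F5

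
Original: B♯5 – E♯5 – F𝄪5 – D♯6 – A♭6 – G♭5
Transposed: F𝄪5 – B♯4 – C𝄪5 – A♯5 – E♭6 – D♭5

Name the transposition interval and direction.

down a perfect fourth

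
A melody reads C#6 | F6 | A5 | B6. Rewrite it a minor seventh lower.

D#5 G5 B4 C#6

C#6 becomes D#5
F6 becomes G5
A5 becomes B4
B6 becomes C#6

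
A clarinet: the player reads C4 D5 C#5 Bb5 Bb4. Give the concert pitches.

A3 B4 A#4 G5 G4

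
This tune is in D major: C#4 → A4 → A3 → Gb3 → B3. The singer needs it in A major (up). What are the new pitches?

G#4 E5 E4 Db4 F#4

D major to A major up is a perfect fifth, so every note moves up by that interval.
C#4 becomes G#4
A4 becomes E5
A3 becomes E4
Gb3 becomes Db4
B3 becomes F#4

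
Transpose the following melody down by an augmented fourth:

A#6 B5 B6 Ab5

E6 F5 F6 Ebb5

A#6: a fourth down reaches E, and 6 semitones makes it E6.
B5: a fourth down reaches F, and 6 semitones makes it F5.
B6 down an augmented fourth is F6.
An augmented fourth down from Ab5 gives Ebb5.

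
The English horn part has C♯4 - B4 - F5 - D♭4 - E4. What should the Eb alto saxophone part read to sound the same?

First find concert pitch: the English horn sounds a perfect fifth below written, so C♯4 B4 F5 D♭4 E4 sounds F#3 E4 Bb4 Gb3 A3.
Then write for Eb alto saxophone: it sounds a major sixth below written, so the part must be a major sixth above concert.
F#3 → D#4
E4 → C#5
Bb4 → G5
Gb3 → Eb4
A3 → F#4

D#4 C#5 G5 Eb4 F#4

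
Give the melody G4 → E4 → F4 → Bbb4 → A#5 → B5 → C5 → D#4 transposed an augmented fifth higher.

D#5 B#4 C#5 F5 E##6 F##6 G#5 A##4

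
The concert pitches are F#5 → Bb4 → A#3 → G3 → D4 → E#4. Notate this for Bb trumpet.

G#5 C5 B#3 A3 E4 F##4

Written C4 sounds as Bb3 on the Bb trumpet, so concert pitches are written a major second up.
F#5 becomes G#5
Bb4 becomes C5
A#3 becomes B#3
G3 becomes A3
D4 becomes E4
E#4 becomes F##4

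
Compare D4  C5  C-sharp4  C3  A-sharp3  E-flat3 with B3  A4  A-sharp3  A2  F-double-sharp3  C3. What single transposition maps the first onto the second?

down a minor third

Take the first pair: D4 → B3. D to B spans 3 letter names, so the interval is some kind of third.
B3 to D4 is 3 semitones, which makes it a minor third; the second version is lower, so the direction is down.
Checking another pair — Eb3 → C3 — gives the same interval.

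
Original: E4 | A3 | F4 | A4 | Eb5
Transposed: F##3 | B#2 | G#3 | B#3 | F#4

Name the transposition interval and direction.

Take the first pair: E4 → F##3. E to F spans 7 letter names, so the interval is some kind of seventh.
F##3 to E4 is 9 semitones, which makes it a diminished seventh; the second version is lower, so the direction is down.
Checking another pair — Eb5 → F#4 — gives the same interval.

down a diminished seventh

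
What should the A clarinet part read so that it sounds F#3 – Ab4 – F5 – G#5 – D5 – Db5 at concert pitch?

A3 Cb5 Ab5 B5 F5 Fb5

The A clarinet sounds a minor third below written, so the written part must be a minor third above concert — transpose each note up.
F#3 to A3
Ab4 to Cb5
F5 to Ab5
G#5 to B5
D5 to F5
Db5 to Fb5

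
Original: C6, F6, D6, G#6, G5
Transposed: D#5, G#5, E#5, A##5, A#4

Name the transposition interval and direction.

down a diminished seventh

Take the first pair: C6 → D#5. C to D spans 7 letter names, so the interval is some kind of seventh.
D#5 to C6 is 9 semitones, which makes it a diminished seventh; the second version is lower, so the direction is down.
Checking another pair — G5 → A#4 — gives the same interval.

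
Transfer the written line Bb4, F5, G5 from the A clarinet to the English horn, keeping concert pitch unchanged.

D5 A5 B5

First find concert pitch: the A clarinet sounds a minor third below written, so Bb4 F5 G5 sounds G4 D5 E5.
Then write for English horn: it sounds a perfect fifth below written, so the part must be a perfect fifth above concert.
G4 → D5
D5 → A5
E5 → B5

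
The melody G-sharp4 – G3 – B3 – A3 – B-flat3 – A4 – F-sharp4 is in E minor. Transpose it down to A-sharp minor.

C##4 C#3 E#3 D#3 E3 D#4 B#3

From E down to A-sharp is a diminished fifth; apply that to each pitch.
G#4 to C##4
G3 to C#3
B3 to E#3
A3 to D#3
Bb3 to E3
A4 to D#4
F#4 to B#3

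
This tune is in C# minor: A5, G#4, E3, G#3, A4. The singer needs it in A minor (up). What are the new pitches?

F6 E5 C4 E4 F5

From C# up to A is a minor sixth; apply that to each pitch.
A5 gives F6
G#4 gives E5
E3 gives C4
G#3 gives E4
A4 gives F5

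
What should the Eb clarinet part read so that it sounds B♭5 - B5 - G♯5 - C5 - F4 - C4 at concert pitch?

Written C4 sounds as Eb4 on the Eb clarinet, so concert pitches are written a minor third down.
Bb5 to G5
B5 to G#5
G#5 to E#5
C5 to A4
F4 to D4
C4 to A3

G5 G#5 E#5 A4 D4 A3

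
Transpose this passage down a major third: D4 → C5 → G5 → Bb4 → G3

Bb3 Ab4 Eb5 Gb4 Eb3

D4 -> Bb3
C5 -> Ab4
G5 -> Eb5
Bb4 -> Gb4
G3 -> Eb3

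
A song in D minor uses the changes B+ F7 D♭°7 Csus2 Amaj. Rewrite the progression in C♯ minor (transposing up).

A#+ E7 C°7 Bsus2 G#maj

D minor up to C♯ minor is a major seventh; each chord root moves by that interval while the quality stays the same.
B+: root B up a major seventh → A#, giving A#+.
F7: root F up a major seventh → E, giving E7.
D♭°7: root D♭ up a major seventh → C, giving C°7.
Csus2: root C up a major seventh → B, giving Bsus2.
Amaj: root A up a major seventh → G#, giving G#maj.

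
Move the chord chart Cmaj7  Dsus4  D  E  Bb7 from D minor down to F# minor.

D minor down to F# minor is a minor sixth; each chord root moves by that interval while the quality stays the same.
Cmaj7: root C down a minor sixth → E, giving Emaj7.
Dsus4: root D down a minor sixth → F#, giving F#sus4.
D: root D down a minor sixth → F#, giving F#.
E: root E down a minor sixth → G#, giving G#.
Bb7: root Bb down a minor sixth → D, giving D7.

Emaj7 F#sus4 F# G# D7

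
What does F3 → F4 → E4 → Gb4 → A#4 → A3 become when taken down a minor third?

F3 to D3
F4 to D4
E4 to C#4
Gb4 to Eb4
A#4 to F##4
A3 to F#3

D3 D4 C#4 Eb4 F##4 F#3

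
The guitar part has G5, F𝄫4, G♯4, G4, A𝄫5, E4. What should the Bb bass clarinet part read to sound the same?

A5 Gbb4 A#4 A4 Bbb5 F#4

First find concert pitch: the guitar sounds a perfect octave below written, so G5 F𝄫4 G♯4 G4 A𝄫5 E4 sounds G4 Fbb3 G#3 G3 Abb4 E3.
Then write for Bb bass clarinet: it sounds a major ninth below written, so the part must be a major ninth above concert.
G4 → A5
Fbb3 → Gbb4
G#3 → A#4
G3 → A4
Abb4 → Bbb5
E3 → F#4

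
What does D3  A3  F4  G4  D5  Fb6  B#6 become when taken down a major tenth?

D3 becomes Bb1
A3 becomes F2
F4 becomes Db3
G4 becomes Eb3
D5 becomes Bb3
Fb6 becomes Dbb5
B#6 becomes G#5

Bb1 F2 Db3 Eb3 Bb3 Dbb5 G#5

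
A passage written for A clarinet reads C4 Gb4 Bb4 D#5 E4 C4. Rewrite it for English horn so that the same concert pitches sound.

E4 Bb4 D5 F##5 G#4 E4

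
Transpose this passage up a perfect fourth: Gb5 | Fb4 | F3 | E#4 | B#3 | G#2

Gb5 to Cb6
Fb4 to Bbb4
F3 to Bb3
E#4 to A#4
B#3 to E#4
G#2 to C#3

Cb6 Bbb4 Bb3 A#4 E#4 C#3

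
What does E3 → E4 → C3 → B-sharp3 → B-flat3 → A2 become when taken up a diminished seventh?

E3 becomes Db4
E4 becomes Db5
C3 becomes Bbb3
B#3 becomes A4
Bb3 becomes Abb4
A2 becomes Gb3

Db4 Db5 Bbb3 A4 Abb4 Gb3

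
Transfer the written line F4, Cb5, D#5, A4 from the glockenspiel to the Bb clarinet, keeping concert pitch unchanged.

First find concert pitch: the glockenspiel sounds a perfect fifteenth above written, so F4 Cb5 D#5 A4 sounds F6 Cb7 D#7 A6.
Then write for Bb clarinet: it sounds a major second below written, so the part must be a major second above concert.
F6 → G6
Cb7 → Db7
D#7 → E#7
A6 → B6

G6 Db7 E#7 B6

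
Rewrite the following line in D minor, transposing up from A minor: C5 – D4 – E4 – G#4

F5 G4 A4 C#5

A minor to D minor up is a perfect fourth, so every note moves up by that interval.
C5 gives F5
D4 gives G4
E4 gives A4
G#4 gives C#5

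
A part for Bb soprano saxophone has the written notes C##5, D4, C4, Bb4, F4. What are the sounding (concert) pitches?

The Bb soprano saxophone sounds a major second below written, so transpose each written note down a major second.
C##5 -> B#4
D4 -> C4
C4 -> Bb3
Bb4 -> Ab4
F4 -> Eb4

B#4 C4 Bb3 Ab4 Eb4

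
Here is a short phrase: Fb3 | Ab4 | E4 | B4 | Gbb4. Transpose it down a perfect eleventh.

Fb3 → Cb2
Ab4 → Eb3
E4 → B2
B4 → F#3
Gbb4 → Dbb3

Cb2 Eb3 B2 F#3 Dbb3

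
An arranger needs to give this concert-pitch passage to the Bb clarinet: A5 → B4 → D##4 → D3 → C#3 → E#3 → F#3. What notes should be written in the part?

B5 C#5 E##4 E3 D#3 F##3 G#3

Written C4 sounds as Bb3 on the Bb clarinet, so concert pitches are written a major second up.
A5 becomes B5
B4 becomes C#5
D##4 becomes E##4
D3 becomes E3
C#3 becomes D#3
E#3 becomes F##3
F#3 becomes G#3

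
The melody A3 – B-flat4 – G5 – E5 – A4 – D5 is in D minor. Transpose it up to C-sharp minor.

G#4 A5 F#6 D#6 G#5 C#6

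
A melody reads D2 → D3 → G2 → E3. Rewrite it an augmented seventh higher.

An augmented seventh up from D2 gives C##3.
D3 up an augmented seventh is C##4.
An augmented seventh up from G2 gives F##3.
E3: a seventh up reaches D, and 12 semitones makes it D##4.

C##3 C##4 F##3 D##4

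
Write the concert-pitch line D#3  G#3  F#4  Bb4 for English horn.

Written C4 sounds as F3 on the English horn, so concert pitches are written a perfect fifth up.
D#3 → A#3
G#3 → D#4
F#4 → C#5
Bb4 → F5

A#3 D#4 C#5 F5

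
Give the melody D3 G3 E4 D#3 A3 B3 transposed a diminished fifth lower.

G#2 C#3 A#3 G##2 D#3 E#3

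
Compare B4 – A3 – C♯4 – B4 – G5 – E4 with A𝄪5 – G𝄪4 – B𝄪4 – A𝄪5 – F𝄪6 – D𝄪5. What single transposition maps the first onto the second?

Take the first pair: B4 → A##5. B to A spans 7 letter names, so the interval is some kind of seventh.
B4 to A##5 is 12 semitones, which makes it an augmented seventh; the second version is higher, so the direction is up.
Checking another pair — E4 → D##5 — gives the same interval.

up an augmented seventh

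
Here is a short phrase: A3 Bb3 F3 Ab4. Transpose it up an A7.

G##4 A#4 E#4 G#5

A3 to G##4
Bb3 to A#4
F3 to E#4
Ab4 to G#5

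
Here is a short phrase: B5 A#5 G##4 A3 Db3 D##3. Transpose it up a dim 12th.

F7 E7 D#6 Eb5 Abb4 A#4

B5 up a diminished twelfth is F7.
A diminished twelfth up from A#5 gives E7.
G##4 up a diminished twelfth is D#6.
A3: a twelfth up reaches E, and 18 semitones makes it Eb5.
Db3 up a diminished twelfth is Abb4.
A diminished twelfth up from D##3 gives A#4.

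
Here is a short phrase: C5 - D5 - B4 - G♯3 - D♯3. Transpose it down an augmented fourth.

Gb4 Ab4 F4 D3 A2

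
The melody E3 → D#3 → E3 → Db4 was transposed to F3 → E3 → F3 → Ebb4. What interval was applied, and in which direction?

From E3 to F3 is 2 letter names — a second of some quality.
E3 to F3 is 1 semitone, which makes it a minor second; the second version is higher, so the direction is up.
Checking another pair — Db4 → Ebb4 — gives the same interval.

up a minor second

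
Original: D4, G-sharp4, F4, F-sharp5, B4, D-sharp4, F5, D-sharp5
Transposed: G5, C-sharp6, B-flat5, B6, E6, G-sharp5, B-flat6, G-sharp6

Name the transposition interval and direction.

up a perfect eleventh

Take the first pair: D4 → G5. D to G spans 11 letter names, so the interval is some kind of eleventh.
D4 to G5 is 17 semitones, which makes it a perfect eleventh; the second version is higher, so the direction is up.
Checking another pair — D#5 → G#6 — gives the same interval.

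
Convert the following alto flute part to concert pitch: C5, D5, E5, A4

G4 A4 B4 E4

Written C4 on the alto flute sounds as G3, a perfect fourth lower; apply that shift to every note.
C5 -> G4
D5 -> A4
E5 -> B4
A4 -> E4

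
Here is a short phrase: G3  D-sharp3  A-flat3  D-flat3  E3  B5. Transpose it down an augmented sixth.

Bbb2 F2 Cbb3 Fbb2 Gb2 Db5

G3: a sixth down reaches B, and 10 semitones makes it Bbb2.
D#3 down an augmented sixth is F2.
Ab3: a sixth down reaches C, and 10 semitones makes it Cbb3.
Db3: a sixth down reaches F, and 10 semitones makes it Fbb2.
E3: a sixth down reaches G, and 10 semitones makes it Gb2.
B5: a sixth down reaches D, and 10 semitones makes it Db5.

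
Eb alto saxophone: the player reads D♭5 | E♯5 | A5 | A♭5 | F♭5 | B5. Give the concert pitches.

Fb4 G#4 C5 Cb5 Abb4 D5

Written C4 on the Eb alto saxophone sounds as Eb3, a major sixth lower; apply that shift to every note.
Db5 to Fb4
E#5 to G#4
A5 to C5
Ab5 to Cb5
Fb5 to Abb4
B5 to D5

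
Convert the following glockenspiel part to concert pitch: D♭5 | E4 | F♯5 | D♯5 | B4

Written C4 on the glockenspiel sounds as C6, a perfect fifteenth higher; apply that shift to every note.
Db5 -> Db7
E4 -> E6
F#5 -> F#7
D#5 -> D#7
B4 -> B6

Db7 E6 F#7 D#7 B6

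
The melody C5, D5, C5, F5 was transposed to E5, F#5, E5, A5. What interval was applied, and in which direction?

up a major third

Take the first pair: C5 → E5. C to E spans 3 letter names, so the interval is some kind of third.
C5 to E5 is 4 semitones, which makes it a major third; the second version is higher, so the direction is up.
Checking another pair — F5 → A5 — gives the same interval.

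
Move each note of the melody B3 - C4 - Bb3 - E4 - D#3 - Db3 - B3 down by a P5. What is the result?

E3 F3 Eb3 A3 G#2 Gb2 E3

B3: a fifth down reaches E, and 7 semitones makes it E3.
C4: a fifth down reaches F, and 7 semitones makes it F3.
Bb3: a fifth down reaches E, and 7 semitones makes it Eb3.
E4 down a perfect fifth is A3.
D#3 down a perfect fifth is G#2.
Db3 down a perfect fifth is Gb2.
A perfect fifth down from B3 gives E3.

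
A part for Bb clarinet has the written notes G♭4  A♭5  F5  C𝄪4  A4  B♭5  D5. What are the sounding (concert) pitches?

Written C4 on the Bb clarinet sounds as Bb3, a major second lower; apply that shift to every note.
Gb4 gives Fb4
Ab5 gives Gb5
F5 gives Eb5
C##4 gives B#3
A4 gives G4
Bb5 gives Ab5
D5 gives C5

Fb4 Gb5 Eb5 B#3 G4 Ab5 C5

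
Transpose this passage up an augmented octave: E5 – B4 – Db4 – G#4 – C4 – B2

E#6 B#5 D5 G##5 C#5 B#3

E5 up an augmented octave is E#6.
B4 up an augmented octave is B#5.
An augmented octave up from Db4 gives D5.
G#4 up an augmented octave is G##5.
An augmented octave up from C4 gives C#5.
An augmented octave up from B2 gives B#3.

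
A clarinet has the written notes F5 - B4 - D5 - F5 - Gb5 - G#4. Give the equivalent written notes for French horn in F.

First find concert pitch: the A clarinet sounds a minor third below written, so F5 B4 D5 F5 Gb5 G#4 sounds D5 G#4 B4 D5 Eb5 E#4.
Then write for French horn in F: it sounds a perfect fifth below written, so the part must be a perfect fifth above concert.
D5 → A5
G#4 → D#5
B4 → F#5
D5 → A5
Eb5 → Bb5
E#4 → B#4

A5 D#5 F#5 A5 Bb5 B#4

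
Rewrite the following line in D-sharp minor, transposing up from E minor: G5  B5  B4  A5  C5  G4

E minor to D-sharp minor up is a major seventh, so every note moves up by that interval.
G5 → F#6
B5 → A#6
B4 → A#5
A5 → G#6
C5 → B5
G4 → F#5

F#6 A#6 A#5 G#6 B5 F#5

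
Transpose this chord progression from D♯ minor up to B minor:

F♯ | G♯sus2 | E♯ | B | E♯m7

D♯ minor up to B minor is a minor sixth; each chord root moves by that interval while the quality stays the same.
F♯: root F♯ up a minor sixth → D, giving D.
G♯sus2: root G♯ up a minor sixth → E, giving Esus2.
E♯: root E♯ up a minor sixth → C#, giving C#.
B: root B up a minor sixth → G, giving G.
E♯m7: root E♯ up a minor sixth → C#, giving C#m7.

D Esus2 C# G C#m7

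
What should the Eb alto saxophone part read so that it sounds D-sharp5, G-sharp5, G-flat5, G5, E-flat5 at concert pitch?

Written C4 sounds as Eb3 on the Eb alto saxophone, so concert pitches are written a major sixth up.
D#5 to B#5
G#5 to E#6
Gb5 to Eb6
G5 to E6
Eb5 to C6

B#5 E#6 Eb6 E6 C6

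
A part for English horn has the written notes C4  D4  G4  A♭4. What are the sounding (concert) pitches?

The English horn sounds a perfect fifth below written, so transpose each written note down a perfect fifth.
C4 → F3
D4 → G3
G4 → C4
Ab4 → Db4

F3 G3 C4 Db4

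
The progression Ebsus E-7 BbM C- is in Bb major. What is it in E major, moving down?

Asus A#-7 EM F#-

Bb major down to E major is a diminished fifth; each chord root moves by that interval while the quality stays the same.
Ebsus: root Eb down a diminished fifth → A, giving Asus.
E-7: root E down a diminished fifth → A#, giving A#-7.
BbM: root Bb down a diminished fifth → E, giving EM.
C-: root C down a diminished fifth → F#, giving F#-.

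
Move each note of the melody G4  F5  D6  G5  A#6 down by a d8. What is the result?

G#3 F#4 D#5 G#4 A##5

G4 gives G#3
F5 gives F#4
D6 gives D#5
G5 gives G#4
A#6 gives A##5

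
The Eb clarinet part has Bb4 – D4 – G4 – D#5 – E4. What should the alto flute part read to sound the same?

Gb5 Bb4 Eb5 B5 C5

First find concert pitch: the Eb clarinet sounds a minor third above written, so Bb4 D4 G4 D#5 E4 sounds Db5 F4 Bb4 F#5 G4.
Then write for alto flute: it sounds a perfect fourth below written, so the part must be a perfect fourth above concert.
Db5 → Gb5
F4 → Bb4
Bb4 → Eb5
F#5 → B5
G4 → C5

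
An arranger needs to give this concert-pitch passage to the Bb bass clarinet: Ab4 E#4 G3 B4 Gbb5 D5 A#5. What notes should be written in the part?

Bb5 F##5 A4 C#6 Abb6 E6 B#6

The Bb bass clarinet sounds a major ninth below written, so the written part must be a major ninth above concert — transpose each note up.
Ab4 gives Bb5
E#4 gives F##5
G3 gives A4
B4 gives C#6
Gbb5 gives Abb6
D5 gives E6
A#5 gives B#6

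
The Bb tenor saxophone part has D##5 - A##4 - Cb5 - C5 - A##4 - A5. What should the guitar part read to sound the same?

C##5 G##4 Bbb4 Bb4 G##4 G5

First find concert pitch: the Bb tenor saxophone sounds a major ninth below written, so D##5 A##4 Cb5 C5 A##4 A5 sounds C##4 G##3 Bbb3 Bb3 G##3 G4.
Then write for guitar: it sounds a perfect octave below written, so the part must be a perfect octave above concert.
C##4 → C##5
G##3 → G##4
Bbb3 → Bbb4
Bb3 → Bb4
G##3 → G##4
G4 → G5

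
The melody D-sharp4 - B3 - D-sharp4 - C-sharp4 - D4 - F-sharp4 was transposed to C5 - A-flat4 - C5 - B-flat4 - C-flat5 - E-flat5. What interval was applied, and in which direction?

up a diminished seventh

From D#4 to C5 is 7 letter names — a seventh of some quality.
D#4 to C5 is 9 semitones, which makes it a diminished seventh; the second version is higher, so the direction is up.
Checking another pair — F#4 → Eb5 — gives the same interval.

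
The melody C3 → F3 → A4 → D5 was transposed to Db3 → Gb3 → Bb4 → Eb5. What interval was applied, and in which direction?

From C3 to Db3 is 2 letter names — a second of some quality.
C3 to Db3 is 1 semitone, which makes it a minor second; the second version is higher, so the direction is up.
Checking another pair — D5 → Eb5 — gives the same interval.

up a minor second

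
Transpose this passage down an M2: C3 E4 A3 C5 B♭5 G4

Bb2 D4 G3 Bb4 Ab5 F4

C3: a second down reaches B, and 2 semitones makes it Bb2.
A major second down from E4 gives D4.
A major second down from A3 gives G3.
C5 down a major second is Bb4.
Bb5: a second down reaches A, and 2 semitones makes it Ab5.
A major second down from G4 gives F4.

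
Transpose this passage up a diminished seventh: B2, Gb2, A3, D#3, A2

Ab3 Fbb3 Gb4 C4 Gb3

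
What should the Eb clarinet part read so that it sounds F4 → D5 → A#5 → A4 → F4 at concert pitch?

The Eb clarinet sounds a minor third above written, so the written part must be a minor third below concert — transpose each note down.
F4 -> D4
D5 -> B4
A#5 -> F##5
A4 -> F#4
F4 -> D4

D4 B4 F##5 F#4 D4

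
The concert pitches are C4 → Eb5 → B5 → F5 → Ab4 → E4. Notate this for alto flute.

F4 Ab5 E6 Bb5 Db5 A4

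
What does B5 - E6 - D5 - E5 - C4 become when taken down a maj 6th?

B5 -> D5
E6 -> G5
D5 -> F4
E5 -> G4
C4 -> Eb3

D5 G5 F4 G4 Eb3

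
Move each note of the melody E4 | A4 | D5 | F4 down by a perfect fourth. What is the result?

B3 E4 A4 C4

E4 -> B3
A4 -> E4
D5 -> A4
F4 -> C4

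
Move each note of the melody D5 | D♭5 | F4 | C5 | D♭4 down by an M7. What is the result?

D5 becomes Eb4
Db5 becomes Ebb4
F4 becomes Gb3
C5 becomes Db4
Db4 becomes Ebb3

Eb4 Ebb4 Gb3 Db4 Ebb3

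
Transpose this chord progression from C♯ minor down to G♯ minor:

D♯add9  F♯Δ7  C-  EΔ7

A#add9 C#Δ7 G- BΔ7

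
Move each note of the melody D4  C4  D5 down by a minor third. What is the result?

B3 A3 B4

D4 → B3
C4 → A3
D5 → B4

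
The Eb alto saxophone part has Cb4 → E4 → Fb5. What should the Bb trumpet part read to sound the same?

Fb3 A3 Bbb4

First find concert pitch: the Eb alto saxophone sounds a major sixth below written, so Cb4 E4 Fb5 sounds Ebb3 G3 Abb4.
Then write for Bb trumpet: it sounds a major second below written, so the part must be a major second above concert.
Ebb3 → Fb3
G3 → A3
Abb4 → Bbb4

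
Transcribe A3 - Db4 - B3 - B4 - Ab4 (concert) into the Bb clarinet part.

B3 Eb4 C#4 C#5 Bb4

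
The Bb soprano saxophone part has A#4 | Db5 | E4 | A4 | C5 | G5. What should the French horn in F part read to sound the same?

D#5 Gb5 A4 D5 F5 C6

First find concert pitch: the Bb soprano saxophone sounds a major second below written, so A#4 Db5 E4 A4 C5 G5 sounds G#4 Cb5 D4 G4 Bb4 F5.
Then write for French horn in F: it sounds a perfect fifth below written, so the part must be a perfect fifth above concert.
G#4 → D#5
Cb5 → Gb5
D4 → A4
G4 → D5
Bb4 → F5
F5 → C6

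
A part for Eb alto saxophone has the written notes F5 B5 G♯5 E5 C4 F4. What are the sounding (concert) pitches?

Ab4 D5 B4 G4 Eb3 Ab3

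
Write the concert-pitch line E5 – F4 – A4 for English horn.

B5 C5 E5

The English horn sounds a perfect fifth below written, so the written part must be a perfect fifth above concert — transpose each note up.
E5 -> B5
F4 -> C5
A4 -> E5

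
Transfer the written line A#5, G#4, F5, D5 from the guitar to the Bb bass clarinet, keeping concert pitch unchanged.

First find concert pitch: the guitar sounds a perfect octave below written, so A#5 G#4 F5 D5 sounds A#4 G#3 F4 D4.
Then write for Bb bass clarinet: it sounds a major ninth below written, so the part must be a major ninth above concert.
A#4 → B#5
G#3 → A#4
F4 → G5
D4 → E5

B#5 A#4 G5 E5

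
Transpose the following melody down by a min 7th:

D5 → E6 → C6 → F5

D5 becomes E4
E6 becomes F#5
C6 becomes D5
F5 becomes G4

E4 F#5 D5 G4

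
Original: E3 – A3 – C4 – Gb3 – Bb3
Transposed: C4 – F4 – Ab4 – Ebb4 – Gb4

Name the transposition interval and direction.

up a minor sixth

From E3 to C4 is 6 letter names — a sixth of some quality.
E3 to C4 is 8 semitones, which makes it a minor sixth; the second version is higher, so the direction is up.
Checking another pair — Bb3 → Gb4 — gives the same interval.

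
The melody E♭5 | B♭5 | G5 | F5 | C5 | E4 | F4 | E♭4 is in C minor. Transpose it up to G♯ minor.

B5 F#6 D#6 C#6 G#5 B#4 C#5 B4

C minor to G♯ minor up is an augmented fifth, so every note moves up by that interval.
Eb5 becomes B5
Bb5 becomes F#6
G5 becomes D#6
F5 becomes C#6
C5 becomes G#5
E4 becomes B#4
F4 becomes C#5
Eb4 becomes B4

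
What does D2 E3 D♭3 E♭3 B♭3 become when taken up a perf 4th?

G2 A3 Gb3 Ab3 Eb4

D2 to G2
E3 to A3
Db3 to Gb3
Eb3 to Ab3
Bb3 to Eb4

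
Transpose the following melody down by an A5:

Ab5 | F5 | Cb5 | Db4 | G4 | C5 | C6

Ab5 becomes Dbb5
F5 becomes Bbb4
Cb5 becomes Fbb4
Db4 becomes Gbb3
G4 becomes Cb4
C5 becomes Fb4
C6 becomes Fb5

Dbb5 Bbb4 Fbb4 Gbb3 Cb4 Fb4 Fb5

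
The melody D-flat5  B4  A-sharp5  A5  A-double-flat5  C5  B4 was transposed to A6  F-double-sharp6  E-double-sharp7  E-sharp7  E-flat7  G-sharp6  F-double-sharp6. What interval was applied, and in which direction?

From Db5 to A6 is 12 letter names — a twelfth of some quality.
Db5 to A6 is 20 semitones, which makes it an augmented twelfth; the second version is higher, so the direction is up.
Checking another pair — B4 → F##6 — gives the same interval.

up an augmented twelfth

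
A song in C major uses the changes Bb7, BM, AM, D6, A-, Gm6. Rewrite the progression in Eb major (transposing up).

Db7 DM CM F6 C- Bbm6

C major up to Eb major is a minor third; each chord root moves by that interval while the quality stays the same.
Bb7: root Bb up a minor third → Db, giving Db7.
BM: root B up a minor third → D, giving DM.
AM: root A up a minor third → C, giving CM.
D6: root D up a minor third → F, giving F6.
A-: root A up a minor third → C, giving C-.
Gm6: root G up a minor third → Bb, giving Bbm6.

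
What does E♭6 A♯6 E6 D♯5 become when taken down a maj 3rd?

Eb6 gives Cb6
A#6 gives F#6
E6 gives C6
D#5 gives B4

Cb6 F#6 C6 B4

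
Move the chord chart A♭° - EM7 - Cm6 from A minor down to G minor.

Gb° DM7 Bbm6

A minor down to G minor is a major second; each chord root moves by that interval while the quality stays the same.
A♭°: root A♭ down a major second → Gb, giving Gb°.
EM7: root E down a major second → D, giving DM7.
Cm6: root C down a major second → Bb, giving Bbm6.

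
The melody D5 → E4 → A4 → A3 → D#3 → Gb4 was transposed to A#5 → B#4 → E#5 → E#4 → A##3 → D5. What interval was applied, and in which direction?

From D5 to A#5 is 5 letter names — a fifth of some quality.
D5 to A#5 is 8 semitones, which makes it an augmented fifth; the second version is higher, so the direction is up.
Checking another pair — Gb4 → D5 — gives the same interval.

up an augmented fifth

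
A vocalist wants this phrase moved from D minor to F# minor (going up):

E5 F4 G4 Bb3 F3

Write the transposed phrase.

From D up to F# is a major third; apply that to each pitch.
E5 gives G#5
F4 gives A4
G4 gives B4
Bb3 gives D4
F3 gives A3

G#5 A4 B4 D4 A3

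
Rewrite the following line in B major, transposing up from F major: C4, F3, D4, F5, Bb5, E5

F major to B major up is an augmented fourth, so every note moves up by that interval.
C4 → F#4
F3 → B3
D4 → G#4
F5 → B5
Bb5 → E6
E5 → A#5

F#4 B3 G#4 B5 E6 A#5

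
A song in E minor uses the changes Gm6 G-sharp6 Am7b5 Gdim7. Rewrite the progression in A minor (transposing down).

E minor down to A minor is a perfect fifth; each chord root moves by that interval while the quality stays the same.
Gm6: root G down a perfect fifth → C, giving Cm6.
G-sharp6: root G-sharp down a perfect fifth → C#, giving C#6.
Am7b5: root A down a perfect fifth → D, giving Dm7b5.
Gdim7: root G down a perfect fifth → C, giving Cdim7.

Cm6 C#6 Dm7b5 Cdim7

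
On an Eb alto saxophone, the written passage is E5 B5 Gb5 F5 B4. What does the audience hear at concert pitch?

G4 D5 Bbb4 Ab4 D4

Written C4 on the Eb alto saxophone sounds as Eb3, a major sixth lower; apply that shift to every note.
E5 → G4
B5 → D5
Gb5 → Bbb4
F5 → Ab4
B4 → D4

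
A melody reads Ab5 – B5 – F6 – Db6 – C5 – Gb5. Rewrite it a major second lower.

Gb5 A5 Eb6 Cb6 Bb4 Fb5

A major second down from Ab5 gives Gb5.
B5 down a major second is A5.
A major second down from F6 gives Eb6.
Db6: a second down reaches C, and 2 semitones makes it Cb6.
C5 down a major second is Bb4.
Gb5 down a major second is Fb5.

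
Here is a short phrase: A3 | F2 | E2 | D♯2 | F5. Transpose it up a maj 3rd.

A3 -> C#4
F2 -> A2
E2 -> G#2
D#2 -> F##2
F5 -> A5

C#4 A2 G#2 F##2 A5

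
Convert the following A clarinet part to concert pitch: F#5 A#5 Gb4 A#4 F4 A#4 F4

D#5 F##5 Eb4 F##4 D4 F##4 D4

Written C4 on the A clarinet sounds as A3, a minor third lower; apply that shift to every note.
F#5 → D#5
A#5 → F##5
Gb4 → Eb4
A#4 → F##4
F4 → D4
A#4 → F##4
F4 → D4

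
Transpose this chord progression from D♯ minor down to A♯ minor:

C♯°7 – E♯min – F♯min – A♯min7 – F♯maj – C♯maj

G#°7 B#min C#min E#min7 C#maj G#maj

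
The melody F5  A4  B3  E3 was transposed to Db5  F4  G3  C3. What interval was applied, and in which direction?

Take the first pair: F5 → Db5. F to D spans 3 letter names, so the interval is some kind of third.
Db5 to F5 is 4 semitones, which makes it a major third; the second version is lower, so the direction is down.
Checking another pair — E3 → C3 — gives the same interval.

down a major third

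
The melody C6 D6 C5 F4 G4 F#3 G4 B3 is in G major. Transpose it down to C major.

G major to C major down is a perfect fifth, so every note moves down by that interval.
C6 -> F5
D6 -> G5
C5 -> F4
F4 -> Bb3
G4 -> C4
F#3 -> B2
G4 -> C4
B3 -> E3

F5 G5 F4 Bb3 C4 B2 C4 E3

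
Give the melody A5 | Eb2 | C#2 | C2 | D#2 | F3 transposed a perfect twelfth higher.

E7 Bb3 G#3 G3 A#3 C5

A5 → E7
Eb2 → Bb3
C#2 → G#3
C2 → G3
D#2 → A#3
F3 → C5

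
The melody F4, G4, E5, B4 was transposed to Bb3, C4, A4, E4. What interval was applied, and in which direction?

From F4 to Bb3 is 5 letter names — a fifth of some quality.
Bb3 to F4 is 7 semitones, which makes it a perfect fifth; the second version is lower, so the direction is down.
Checking another pair — B4 → E4 — gives the same interval.

down a perfect fifth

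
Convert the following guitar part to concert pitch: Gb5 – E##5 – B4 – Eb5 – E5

Written C4 on the guitar sounds as C3, a perfect octave lower; apply that shift to every note.
Gb5 to Gb4
E##5 to E##4
B4 to B3
Eb5 to Eb4
E5 to E4

Gb4 E##4 B3 Eb4 E4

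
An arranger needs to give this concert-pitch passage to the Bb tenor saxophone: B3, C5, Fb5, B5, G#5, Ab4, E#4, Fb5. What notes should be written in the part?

Written C4 sounds as Bb2 on the Bb tenor saxophone, so concert pitches are written a major ninth up.
B3 to C#5
C5 to D6
Fb5 to Gb6
B5 to C#7
G#5 to A#6
Ab4 to Bb5
E#4 to F##5
Fb5 to Gb6

C#5 D6 Gb6 C#7 A#6 Bb5 F##5 Gb6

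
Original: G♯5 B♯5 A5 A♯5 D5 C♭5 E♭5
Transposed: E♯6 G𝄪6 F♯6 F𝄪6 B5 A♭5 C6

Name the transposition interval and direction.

From G#5 to E#6 is 6 letter names — a sixth of some quality.
G#5 to E#6 is 9 semitones, which makes it a major sixth; the second version is higher, so the direction is up.
Checking another pair — Eb5 → C6 — gives the same interval.

up a major sixth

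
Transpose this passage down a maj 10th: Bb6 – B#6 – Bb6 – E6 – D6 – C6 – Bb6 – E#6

Gb5 G#5 Gb5 C5 Bb4 Ab4 Gb5 C#5

Bb6 → Gb5
B#6 → G#5
Bb6 → Gb5
E6 → C5
D6 → Bb4
C6 → Ab4
Bb6 → Gb5
E#6 → C#5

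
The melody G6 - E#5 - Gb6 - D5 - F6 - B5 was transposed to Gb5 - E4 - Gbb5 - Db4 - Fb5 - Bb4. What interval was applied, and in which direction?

down an augmented octave

Take the first pair: G6 → Gb5. G to G spans 8 letter names, so the interval is some kind of octave.
Gb5 to G6 is 13 semitones, which makes it an augmented octave; the second version is lower, so the direction is down.
Checking another pair — B5 → Bb4 — gives the same interval.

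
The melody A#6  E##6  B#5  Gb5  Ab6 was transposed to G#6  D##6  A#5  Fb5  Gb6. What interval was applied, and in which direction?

down a major second

From A#6 to G#6 is 2 letter names — a second of some quality.
G#6 to A#6 is 2 semitones, which makes it a major second; the second version is lower, so the direction is down.
Checking another pair — Ab6 → Gb6 — gives the same interval.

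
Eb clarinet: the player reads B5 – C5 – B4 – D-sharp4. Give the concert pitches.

D6 Eb5 D5 F#4

The Eb clarinet sounds a minor third above written, so transpose each written note up a minor third.
B5 becomes D6
C5 becomes Eb5
B4 becomes D5
D#4 becomes F#4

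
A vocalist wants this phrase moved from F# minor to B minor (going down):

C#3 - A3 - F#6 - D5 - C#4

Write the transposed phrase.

F# minor to B minor down is a perfect fifth, so every note moves down by that interval.
C#3 -> F#2
A3 -> D3
F#6 -> B5
D5 -> G4
C#4 -> F#3

F#2 D3 B5 G4 F#3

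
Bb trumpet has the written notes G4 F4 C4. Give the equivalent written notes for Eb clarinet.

First find concert pitch: the Bb trumpet sounds a major second below written, so G4 F4 C4 sounds F4 Eb4 Bb3.
Then write for Eb clarinet: it sounds a minor third above written, so the part must be a minor third below concert.
F4 → D4
Eb4 → C4
Bb3 → G3

D4 C4 G3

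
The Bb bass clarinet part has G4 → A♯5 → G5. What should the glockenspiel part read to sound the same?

F1 G#2 F2

First find concert pitch: the Bb bass clarinet sounds a major ninth below written, so G4 A♯5 G5 sounds F3 G#4 F4.
Then write for glockenspiel: it sounds a perfect fifteenth above written, so the part must be a perfect fifteenth below concert.
F3 → F1
G#4 → G#2
F4 → F2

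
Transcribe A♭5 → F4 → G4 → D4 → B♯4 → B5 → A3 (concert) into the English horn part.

Written C4 sounds as F3 on the English horn, so concert pitches are written a perfect fifth up.
Ab5 gives Eb6
F4 gives C5
G4 gives D5
D4 gives A4
B#4 gives F##5
B5 gives F#6
A3 gives E4

Eb6 C5 D5 A4 F##5 F#6 E4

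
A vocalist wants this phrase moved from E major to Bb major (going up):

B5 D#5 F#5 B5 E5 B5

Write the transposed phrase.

F6 A5 C6 F6 Bb5 F6

From E up to Bb is a diminished fifth; apply that to each pitch.
B5 becomes F6
D#5 becomes A5
F#5 becomes C6
B5 becomes F6
E5 becomes Bb5
B5 becomes F6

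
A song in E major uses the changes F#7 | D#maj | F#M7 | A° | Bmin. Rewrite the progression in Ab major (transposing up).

Bb7 Gmaj BbM7 Db° Ebmin

E major up to Ab major is a diminished fourth; each chord root moves by that interval while the quality stays the same.
F#7: root F# up a diminished fourth → Bb, giving Bb7.
D#maj: root D# up a diminished fourth → G, giving Gmaj.
F#M7: root F# up a diminished fourth → Bb, giving BbM7.
A°: root A up a diminished fourth → Db, giving Db°.
Bmin: root B up a diminished fourth → Eb, giving Ebmin.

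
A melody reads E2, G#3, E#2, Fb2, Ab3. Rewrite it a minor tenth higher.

G3 B4 G#3 Abb3 Cb5

E2 → G3
G#3 → B4
E#2 → G#3
Fb2 → Abb3
Ab3 → Cb5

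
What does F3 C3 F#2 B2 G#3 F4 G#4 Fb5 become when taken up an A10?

A#4 E#4 A##3 D##4 B##4 A#5 B##5 A6

F3 → A#4
C3 → E#4
F#2 → A##3
B2 → D##4
G#3 → B##4
F4 → A#5
G#4 → B##5
Fb5 → A6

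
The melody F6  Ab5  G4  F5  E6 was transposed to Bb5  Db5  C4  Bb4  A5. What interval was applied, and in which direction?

down a perfect fifth

From F6 to Bb5 is 5 letter names — a fifth of some quality.
Bb5 to F6 is 7 semitones, which makes it a perfect fifth; the second version is lower, so the direction is down.
Checking another pair — E6 → A5 — gives the same interval.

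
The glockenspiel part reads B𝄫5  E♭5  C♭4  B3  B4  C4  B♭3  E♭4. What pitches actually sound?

Written C4 on the glockenspiel sounds as C6, a perfect fifteenth higher; apply that shift to every note.
Bbb5 to Bbb7
Eb5 to Eb7
Cb4 to Cb6
B3 to B5
B4 to B6
C4 to C6
Bb3 to Bb5
Eb4 to Eb6

Bbb7 Eb7 Cb6 B5 B6 C6 Bb5 Eb6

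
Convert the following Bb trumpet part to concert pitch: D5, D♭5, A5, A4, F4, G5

The Bb trumpet sounds a major second below written, so transpose each written note down a major second.
D5 to C5
Db5 to Cb5
A5 to G5
A4 to G4
F4 to Eb4
G5 to F5

C5 Cb5 G5 G4 Eb4 F5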